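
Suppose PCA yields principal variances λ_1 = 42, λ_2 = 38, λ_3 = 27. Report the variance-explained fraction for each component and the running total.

Step 1 — total variance = trace(Sigma) = Σ λ_i = 42 + 38 + 27 = 107.

Step 2 — fraction explained by component i = λ_i / Σ λ:
  PC1: 42/107 = 0.3925
  PC2: 38/107 = 0.3551
  PC3: 27/107 = 0.2523

Step 3 — cumulative fraction after k components = (λ_1 + ... + λ_k) / Σ λ:
  k = 1: 42/107 = 0.3925
  k = 2: (42 + 38)/107 = 80/107 = 0.7477
  k = 3: (42 + 38 + 27)/107 = 107/107 = 1

Summary (fraction, with percent):

explained: PC1 0.3925 (39.25%), PC2 0.3551 (35.51%), PC3 0.2523 (25.23%);  cumulative: 0.3925, 0.7477, 1


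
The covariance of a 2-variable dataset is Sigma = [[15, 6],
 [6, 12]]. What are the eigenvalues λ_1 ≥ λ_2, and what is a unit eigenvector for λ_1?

Step 1 — characteristic polynomial of 2×2 Sigma:
  det(Sigma - λI) = λ² - trace · λ + det = 0.
  trace = 15 + 12 = 27, det = 15·12 - (6)² = 144.
Step 2 — discriminant:
  Δ = trace² - 4·det = 729 - 576 = 153.
Step 3 — eigenvalues:
  λ = (trace ± √Δ)/2 = (27 ± 12.3693)/2,
  λ_1 = 19.6847,  λ_2 = 7.3153.

Step 4 — unit eigenvector for λ_1: solve (Sigma - λ_1 I)v = 0. First row:
  (15 - 19.6847)·v_x + (6)·v_y = 0, i.e. (-4.6847)·v_x + (6)·v_y = 0,
  so v ∝ (b, λ_1 - a) = (6, 4.6847) = u.
  ||u|| = √((6)² + (4.6847)²) = √(57.946) ≈ 7.6122,
  v_1 = u/||u|| ≈ (0.7882, 0.6154) (||v_1|| = 1).

λ_1 = 19.6847,  λ_2 = 7.3153;  v_1 ≈ (0.7882, 0.6154)


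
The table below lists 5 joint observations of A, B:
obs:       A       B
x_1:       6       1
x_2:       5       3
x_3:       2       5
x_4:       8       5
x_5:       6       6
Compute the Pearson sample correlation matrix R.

Step 1 — column means:
  mean(A) = (6 + 5 + 2 + 8 + 6) / 5 = 27/5 = 5.4
  mean(B) = (1 + 3 + 5 + 5 + 6) / 5 = 20/5 = 4

Step 2 — sample variances and covariances s[i,j] = (1/(n-1)) · Σ_k (x_{k,i} - mean_i) · (x_{k,j} - mean_j), with n-1 = 4:
  s[A,A] = ((0.6)·(0.6) + (-0.4)·(-0.4) + (-3.4)·(-3.4) + (2.6)·(2.6) + (0.6)·(0.6)) / 4 = 19.2/4 = 4.8
  s[A,B] = ((0.6)·(-3) + (-0.4)·(-1) + (-3.4)·(1) + (2.6)·(1) + (0.6)·(2)) / 4 = -1/4 = -0.25
  s[B,B] = ((-3)·(-3) + (-1)·(-1) + (1)·(1) + (1)·(1) + (2)·(2)) / 4 = 16/4 = 4
  Sample standard deviations s_i = √(s[i,i]):
  s(A) = √(4.8) = 2.1909
  s(B) = √(4) = 2

Step 3 — r_{ij} = s_{ij} / (s_i · s_j):
  r[A,A] = 1 (diagonal).
  r[A,B] = -0.25 / (2.1909 · 2) = -0.25 / 4.3818 = -0.0571
  r[B,B] = 1 (diagonal).

R is symmetric with unit diagonal. Assembling:

R = [[1, -0.0571],
 [-0.0571, 1]]


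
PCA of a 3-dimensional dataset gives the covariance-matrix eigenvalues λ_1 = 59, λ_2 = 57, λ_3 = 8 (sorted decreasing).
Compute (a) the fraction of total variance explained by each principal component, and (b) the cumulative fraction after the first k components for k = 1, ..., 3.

Step 1 — total variance = trace(Sigma) = Σ λ_i = 59 + 57 + 8 = 124.

Step 2 — fraction explained by component i = λ_i / Σ λ:
  PC1: 59/124 = 0.4758
  PC2: 57/124 = 0.4597
  PC3: 8/124 = 0.0645

Step 3 — cumulative fraction after k components = (λ_1 + ... + λ_k) / Σ λ:
  k = 1: 59/124 = 0.4758
  k = 2: (59 + 57)/124 = 116/124 = 0.9355
  k = 3: (59 + 57 + 8)/124 = 124/124 = 1

Summary (fraction, with percent):

explained: PC1 0.4758 (47.58%), PC2 0.4597 (45.97%), PC3 0.0645 (6.45%);  cumulative: 0.4758, 0.9355, 1


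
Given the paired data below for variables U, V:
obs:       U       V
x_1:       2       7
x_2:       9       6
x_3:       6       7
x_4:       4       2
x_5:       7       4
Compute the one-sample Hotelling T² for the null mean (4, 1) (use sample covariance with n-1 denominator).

Step 1 — sample mean vector:
  mean(U) = (2 + 9 + 6 + 4 + 7) / 5 = 28/5 = 5.6
  mean(V) = (7 + 6 + 7 + 2 + 4) / 5 = 26/5 = 5.2
  x̄ = (5.6, 5.2),  deviation x̄ - mu_0 = (5.6, 5.2) - (4, 1) = (1.6, 4.2).

Step 2 — sample covariance matrix, S[i,j] = (1/(n-1)) · Σ_k (x_{k,i} - mean_i) · (x_{k,j} - mean_j), divisor n-1 = 4:
  S[U,U] = ((-3.6)·(-3.6) + (3.4)·(3.4) + (0.4)·(0.4) + (-1.6)·(-1.6) + (1.4)·(1.4)) / 4 = 29.2/4 = 7.3
  S[U,V] = ((-3.6)·(1.8) + (3.4)·(0.8) + (0.4)·(1.8) + (-1.6)·(-3.2) + (1.4)·(-1.2)) / 4 = 0.4/4 = 0.1
  S[V,V] = ((1.8)·(1.8) + (0.8)·(0.8) + (1.8)·(1.8) + (-3.2)·(-3.2) + (-1.2)·(-1.2)) / 4 = 18.8/4 = 4.7
  S = [[7.3, 0.1],
 [0.1, 4.7]].

Step 3 — invert S. det(S) = 7.3·4.7 - (0.1)² = 34.3.
  S^{-1} = (1/det) · [[d, -b], [-b, a]] = [[0.137, -0.0029],
 [-0.0029, 0.2128]].

Step 4 — quadratic form (x̄ - mu_0)^T · S^{-1} · (x̄ - mu_0):
  S^{-1} · (x̄ - mu_0) = (0.207, 0.8892),
  (x̄ - mu_0)^T · [...] = (1.6)·(0.207) + (4.2)·(0.8892) = 4.0659.

Step 5 — scale by n: T² = 5 · 4.0659 = 20.3294.

T² ≈ 20.3294


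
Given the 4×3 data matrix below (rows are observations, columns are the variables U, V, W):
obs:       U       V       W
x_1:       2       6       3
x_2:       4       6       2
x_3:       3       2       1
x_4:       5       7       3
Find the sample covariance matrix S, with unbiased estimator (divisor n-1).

Step 1 — column means:
  mean(U) = (2 + 4 + 3 + 5) / 4 = 14/4 = 3.5
  mean(V) = (6 + 6 + 2 + 7) / 4 = 21/4 = 5.25
  mean(W) = (3 + 2 + 1 + 3) / 4 = 9/4 = 2.25

Step 2 — sample covariance S[i,j] = (1/(n-1)) · Σ_k (x_{k,i} - mean_i) · (x_{k,j} - mean_j), with n-1 = 3.
  S[U,U] = ((-1.5)·(-1.5) + (0.5)·(0.5) + (-0.5)·(-0.5) + (1.5)·(1.5)) / 3 = 5/3 = 1.6667
  S[U,V] = ((-1.5)·(0.75) + (0.5)·(0.75) + (-0.5)·(-3.25) + (1.5)·(1.75)) / 3 = 3.5/3 = 1.1667
  S[U,W] = ((-1.5)·(0.75) + (0.5)·(-0.25) + (-0.5)·(-1.25) + (1.5)·(0.75)) / 3 = 0.5/3 = 0.1667
  S[V,V] = ((0.75)·(0.75) + (0.75)·(0.75) + (-3.25)·(-3.25) + (1.75)·(1.75)) / 3 = 14.75/3 = 4.9167
  S[V,W] = ((0.75)·(0.75) + (0.75)·(-0.25) + (-3.25)·(-1.25) + (1.75)·(0.75)) / 3 = 5.75/3 = 1.9167
  S[W,W] = ((0.75)·(0.75) + (-0.25)·(-0.25) + (-1.25)·(-1.25) + (0.75)·(0.75)) / 3 = 2.75/3 = 0.9167

S is symmetric (S[j,i] = S[i,j]). Assembling:

S = [[1.6667, 1.1667, 0.1667],
 [1.1667, 4.9167, 1.9167],
 [0.1667, 1.9167, 0.9167]]


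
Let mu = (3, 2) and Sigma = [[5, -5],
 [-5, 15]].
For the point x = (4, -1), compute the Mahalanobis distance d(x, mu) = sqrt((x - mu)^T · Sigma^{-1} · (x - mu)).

Step 1 — centre the observation: (x - mu) = (1, -3).

Step 2 — invert Sigma. det(Sigma) = 5·15 - (-5)² = 50.
  Sigma^{-1} = (1/det) · [[d, -b], [-b, a]] = [[0.3, 0.1],
 [0.1, 0.1]].

Step 3 — form the quadratic (x - mu)^T · Sigma^{-1} · (x - mu):
  Sigma^{-1} · (x - mu) = (0, -0.2).
  (x - mu)^T · [Sigma^{-1} · (x - mu)] = (1)·(0) + (-3)·(-0.2) = 0.6.

Step 4 — take square root: d = √(0.6) ≈ 0.7746.

d(x, mu) = √(0.6) ≈ 0.7746


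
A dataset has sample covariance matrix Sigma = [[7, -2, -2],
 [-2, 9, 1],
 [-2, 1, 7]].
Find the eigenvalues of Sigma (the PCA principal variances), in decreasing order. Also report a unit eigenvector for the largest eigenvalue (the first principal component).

Step 1 — characteristic polynomial p(λ) = det(λI - Sigma) = λ³ - tr·λ² + c_1·λ - det, where tr = trace, c_1 = sum of the principal 2×2 minors, det = det(Sigma):
  tr = 7 + 9 + 7 = 23,
  c_1 = (7·9 - (-2)²) + (7·7 - (-2)²) + (9·7 - (1)²) = 59 + 45 + 62 = 166,
  det = 7·(9·7 - (1)²) - (-2)·((-2)·7 - (1)·(-2)) + (-2)·((-2)·(1) - 9·(-2)) = 7·(62) - (-2)·(-12) + (-2)·(16) = 378.
  So p(λ) = λ³ - 23λ² + 166λ - 378.
Step 2 — look for an integer root (rational root theorem: any rational root is an integer divisor of 378). Testing λ = 7:
  p(7) = 343 - 1127 + 1162 - 378 = 0  ✓
  Dividing out (λ - 7): p(λ) = (λ - 7)(λ² - 16λ + 54).
Step 3 — remaining eigenvalues from the quadratic λ² - 16λ + 54 = 0:
  Δ = 16² - 4·54 = 256 - 216 = 40,  λ = (16 ± √40)/2 = (16 ± 6.3246)/2 ≈ 11.1623 or 4.8377.
  Sorted: λ_1 = 11.1623,  λ_2 = 7,  λ_3 = 4.8377  (check: sum = 23 = tr ✓).

Step 4 — unit eigenvector for λ_1 ≈ 11.1623: v spans the null space of (Sigma - λ_1 I), whose rows are
  r_1 = (-4.1623, -2, -2),  r_2 = (-2, -2.1623, 1),  r_3 = (-2, 1, -4.1623).
  v is orthogonal to every row, so take v ∝ r_1 × r_2 = ((-2)·(1) - (-2)·(-2.1623), (-2)·(-2) - (-4.1623)·(1), (-4.1623)·(-2.1623) - (-2)·(-2)) ≈ (-6.3246, 8.1623, 5).
  Rescale (multiply by -1 so the first nonzero entry is positive): u = (6.3246, -8.1623, -5).
  ||u|| = √((6.3246)² + (-8.1623)² + (-5)²) = √(131.6228) ≈ 11.4727,  v_1 = u/||u|| ≈ (0.5513, -0.7115, -0.4358) (||v_1|| = 1).

λ_1 = 11.1623,  λ_2 = 7,  λ_3 = 4.8377;  v_1 ≈ (0.5513, -0.7115, -0.4358)


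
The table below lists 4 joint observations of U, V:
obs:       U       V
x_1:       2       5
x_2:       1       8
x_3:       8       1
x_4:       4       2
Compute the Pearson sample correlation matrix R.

Step 1 — column means:
  mean(U) = (2 + 1 + 8 + 4) / 4 = 15/4 = 3.75
  mean(V) = (5 + 8 + 1 + 2) / 4 = 16/4 = 4

Step 2 — sample variances and covariances s[i,j] = (1/(n-1)) · Σ_k (x_{k,i} - mean_i) · (x_{k,j} - mean_j), with n-1 = 3:
  s[U,U] = ((-1.75)·(-1.75) + (-2.75)·(-2.75) + (4.25)·(4.25) + (0.25)·(0.25)) / 3 = 28.75/3 = 9.5833
  s[U,V] = ((-1.75)·(1) + (-2.75)·(4) + (4.25)·(-3) + (0.25)·(-2)) / 3 = -26/3 = -8.6667
  s[V,V] = ((1)·(1) + (4)·(4) + (-3)·(-3) + (-2)·(-2)) / 3 = 30/3 = 10
  Sample standard deviations s_i = √(s[i,i]):
  s(U) = √(9.5833) = 3.0957
  s(V) = √(10) = 3.1623

Step 3 — r_{ij} = s_{ij} / (s_i · s_j):
  r[U,U] = 1 (diagonal).
  r[U,V] = -8.6667 / (3.0957 · 3.1623) = -8.6667 / 9.7895 = -0.8853
  r[V,V] = 1 (diagonal).

R is symmetric with unit diagonal. Assembling:

R = [[1, -0.8853],
 [-0.8853, 1]]


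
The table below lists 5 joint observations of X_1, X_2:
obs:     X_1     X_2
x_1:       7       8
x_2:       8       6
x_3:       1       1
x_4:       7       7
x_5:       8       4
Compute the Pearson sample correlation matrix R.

Step 1 — column means:
  mean(X_1) = (7 + 8 + 1 + 7 + 8) / 5 = 31/5 = 6.2
  mean(X_2) = (8 + 6 + 1 + 7 + 4) / 5 = 26/5 = 5.2

Step 2 — sample variances and covariances s[i,j] = (1/(n-1)) · Σ_k (x_{k,i} - mean_i) · (x_{k,j} - mean_j), with n-1 = 4:
  s[X_1,X_1] = ((0.8)·(0.8) + (1.8)·(1.8) + (-5.2)·(-5.2) + (0.8)·(0.8) + (1.8)·(1.8)) / 4 = 34.8/4 = 8.7
  s[X_1,X_2] = ((0.8)·(2.8) + (1.8)·(0.8) + (-5.2)·(-4.2) + (0.8)·(1.8) + (1.8)·(-1.2)) / 4 = 24.8/4 = 6.2
  s[X_2,X_2] = ((2.8)·(2.8) + (0.8)·(0.8) + (-4.2)·(-4.2) + (1.8)·(1.8) + (-1.2)·(-1.2)) / 4 = 30.8/4 = 7.7
  Sample standard deviations s_i = √(s[i,i]):
  s(X_1) = √(8.7) = 2.9496
  s(X_2) = √(7.7) = 2.7749

Step 3 — r_{ij} = s_{ij} / (s_i · s_j):
  r[X_1,X_1] = 1 (diagonal).
  r[X_1,X_2] = 6.2 / (2.9496 · 2.7749) = 6.2 / 8.1847 = 0.7575
  r[X_2,X_2] = 1 (diagonal).

R is symmetric with unit diagonal. Assembling:

R = [[1, 0.7575],
 [0.7575, 1]]


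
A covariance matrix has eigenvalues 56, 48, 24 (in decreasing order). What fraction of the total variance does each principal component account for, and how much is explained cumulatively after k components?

Step 1 — total variance = trace(Sigma) = Σ λ_i = 56 + 48 + 24 = 128.

Step 2 — fraction explained by component i = λ_i / Σ λ:
  PC1: 56/128 = 0.4375
  PC2: 48/128 = 0.375
  PC3: 24/128 = 0.1875

Step 3 — cumulative fraction after k components = (λ_1 + ... + λ_k) / Σ λ:
  k = 1: 56/128 = 0.4375
  k = 2: (56 + 48)/128 = 104/128 = 0.8125
  k = 3: (56 + 48 + 24)/128 = 128/128 = 1

Summary (fraction, with percent):

explained: PC1 0.4375 (43.75%), PC2 0.375 (37.5%), PC3 0.1875 (18.75%);  cumulative: 0.4375, 0.8125, 1


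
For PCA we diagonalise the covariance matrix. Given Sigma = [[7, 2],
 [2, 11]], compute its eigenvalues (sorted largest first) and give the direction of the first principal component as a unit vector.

Step 1 — characteristic polynomial of 2×2 Sigma:
  det(Sigma - λI) = λ² - trace · λ + det = 0.
  trace = 7 + 11 = 18, det = 7·11 - (2)² = 73.
Step 2 — discriminant:
  Δ = trace² - 4·det = 324 - 292 = 32.
Step 3 — eigenvalues:
  λ = (trace ± √Δ)/2 = (18 ± 5.6569)/2,
  λ_1 = 11.8284,  λ_2 = 6.1716.

Step 4 — unit eigenvector for λ_1: solve (Sigma - λ_1 I)v = 0. First row:
  (7 - 11.8284)·v_x + (2)·v_y = 0, i.e. (-4.8284)·v_x + (2)·v_y = 0,
  so v ∝ (b, λ_1 - a) = (2, 4.8284) = u.
  ||u|| = √((2)² + (4.8284)²) = √(27.3137) ≈ 5.2263,
  v_1 = u/||u|| ≈ (0.3827, 0.9239) (||v_1|| = 1).

λ_1 = 11.8284,  λ_2 = 6.1716;  v_1 ≈ (0.3827, 0.9239)


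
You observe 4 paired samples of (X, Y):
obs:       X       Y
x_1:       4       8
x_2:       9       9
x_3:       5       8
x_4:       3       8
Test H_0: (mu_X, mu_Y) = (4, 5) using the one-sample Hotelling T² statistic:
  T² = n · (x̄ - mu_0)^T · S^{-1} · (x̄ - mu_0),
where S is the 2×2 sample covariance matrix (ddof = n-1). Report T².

Step 1 — sample mean vector:
  mean(X) = (4 + 9 + 5 + 3) / 4 = 21/4 = 5.25
  mean(Y) = (8 + 9 + 8 + 8) / 4 = 33/4 = 8.25
  x̄ = (5.25, 8.25),  deviation x̄ - mu_0 = (5.25, 8.25) - (4, 5) = (1.25, 3.25).

Step 2 — sample covariance matrix, S[i,j] = (1/(n-1)) · Σ_k (x_{k,i} - mean_i) · (x_{k,j} - mean_j), divisor n-1 = 3:
  S[X,X] = ((-1.25)·(-1.25) + (3.75)·(3.75) + (-0.25)·(-0.25) + (-2.25)·(-2.25)) / 3 = 20.75/3 = 6.9167
  S[X,Y] = ((-1.25)·(-0.25) + (3.75)·(0.75) + (-0.25)·(-0.25) + (-2.25)·(-0.25)) / 3 = 3.75/3 = 1.25
  S[Y,Y] = ((-0.25)·(-0.25) + (0.75)·(0.75) + (-0.25)·(-0.25) + (-0.25)·(-0.25)) / 3 = 0.75/3 = 0.25
  S = [[6.9167, 1.25],
 [1.25, 0.25]].

Step 3 — invert S. det(S) = 6.9167·0.25 - (1.25)² = 0.1667.
  S^{-1} = (1/det) · [[d, -b], [-b, a]] = [[1.5, -7.5],
 [-7.5, 41.5]].

Step 4 — quadratic form (x̄ - mu_0)^T · S^{-1} · (x̄ - mu_0):
  S^{-1} · (x̄ - mu_0) = (-22.5, 125.5),
  (x̄ - mu_0)^T · [...] = (1.25)·(-22.5) + (3.25)·(125.5) = 379.75.

Step 5 — scale by n: T² = 4 · 379.75 = 1519.

T² ≈ 1519


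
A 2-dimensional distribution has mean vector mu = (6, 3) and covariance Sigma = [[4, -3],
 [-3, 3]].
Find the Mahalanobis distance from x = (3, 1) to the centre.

Step 1 — centre the observation: (x - mu) = (-3, -2).

Step 2 — invert Sigma. det(Sigma) = 4·3 - (-3)² = 3.
  Sigma^{-1} = (1/det) · [[d, -b], [-b, a]] = [[1, 1],
 [1, 1.3333]].

Step 3 — form the quadratic (x - mu)^T · Sigma^{-1} · (x - mu):
  Sigma^{-1} · (x - mu) = (-5, -5.6667).
  (x - mu)^T · [Sigma^{-1} · (x - mu)] = (-3)·(-5) + (-2)·(-5.6667) = 26.3333.

Step 4 — take square root: d = √(26.3333) ≈ 5.1316.

d(x, mu) = √(26.3333) ≈ 5.1316


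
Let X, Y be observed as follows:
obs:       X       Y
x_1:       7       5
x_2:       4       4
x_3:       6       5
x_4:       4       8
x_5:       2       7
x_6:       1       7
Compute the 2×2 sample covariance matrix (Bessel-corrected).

Step 1 — column means:
  mean(X) = (7 + 4 + 6 + 4 + 2 + 1) / 6 = 24/6 = 4
  mean(Y) = (5 + 4 + 5 + 8 + 7 + 7) / 6 = 36/6 = 6

Step 2 — sample covariance S[i,j] = (1/(n-1)) · Σ_k (x_{k,i} - mean_i) · (x_{k,j} - mean_j), with n-1 = 5.
  S[X,X] = ((3)·(3) + (0)·(0) + (2)·(2) + (0)·(0) + (-2)·(-2) + (-3)·(-3)) / 5 = 26/5 = 5.2
  S[X,Y] = ((3)·(-1) + (0)·(-2) + (2)·(-1) + (0)·(2) + (-2)·(1) + (-3)·(1)) / 5 = -10/5 = -2
  S[Y,Y] = ((-1)·(-1) + (-2)·(-2) + (-1)·(-1) + (2)·(2) + (1)·(1) + (1)·(1)) / 5 = 12/5 = 2.4

S is symmetric (S[j,i] = S[i,j]). Assembling:

S = [[5.2, -2],
 [-2, 2.4]]


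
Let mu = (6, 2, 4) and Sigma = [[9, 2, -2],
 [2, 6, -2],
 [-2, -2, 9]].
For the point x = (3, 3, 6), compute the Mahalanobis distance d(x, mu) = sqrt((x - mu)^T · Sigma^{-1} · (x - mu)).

Step 1 — centre the observation: (x - mu) = (-3, 1, 2).

Step 2 — invert Sigma (cofactor / det for 3×3, or solve directly):
  Sigma^{-1} = [[0.1232, -0.0345, 0.0197],
 [-0.0345, 0.1897, 0.0345],
 [0.0197, 0.0345, 0.1232]].

Step 3 — form the quadratic (x - mu)^T · Sigma^{-1} · (x - mu):
  Sigma^{-1} · (x - mu) = (-0.3645, 0.3621, 0.2217).
  (x - mu)^T · [Sigma^{-1} · (x - mu)] = (-3)·(-0.3645) + (1)·(0.3621) + (2)·(0.2217) = 1.899.

Step 4 — take square root: d = √(1.899) ≈ 1.378.

d(x, mu) = √(1.899) ≈ 1.378


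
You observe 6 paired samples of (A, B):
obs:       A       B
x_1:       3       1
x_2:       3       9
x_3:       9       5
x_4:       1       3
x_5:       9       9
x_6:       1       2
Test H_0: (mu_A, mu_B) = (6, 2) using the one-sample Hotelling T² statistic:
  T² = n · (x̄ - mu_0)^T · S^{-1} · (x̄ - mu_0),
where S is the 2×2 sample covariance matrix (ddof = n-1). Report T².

Step 1 — sample mean vector:
  mean(A) = (3 + 3 + 9 + 1 + 9 + 1) / 6 = 26/6 = 4.3333
  mean(B) = (1 + 9 + 5 + 3 + 9 + 2) / 6 = 29/6 = 4.8333
  x̄ = (4.3333, 4.8333),  deviation x̄ - mu_0 = (4.3333, 4.8333) - (6, 2) = (-1.6667, 2.8333).

Step 2 — sample covariance matrix, S[i,j] = (1/(n-1)) · Σ_k (x_{k,i} - mean_i) · (x_{k,j} - mean_j), divisor n-1 = 5:
  S[A,A] = ((-1.3333)·(-1.3333) + (-1.3333)·(-1.3333) + (4.6667)·(4.6667) + (-3.3333)·(-3.3333) + (4.6667)·(4.6667) + (-3.3333)·(-3.3333)) / 5 = 69.3333/5 = 13.8667
  S[A,B] = ((-1.3333)·(-3.8333) + (-1.3333)·(4.1667) + (4.6667)·(0.1667) + (-3.3333)·(-1.8333) + (4.6667)·(4.1667) + (-3.3333)·(-2.8333)) / 5 = 35.3333/5 = 7.0667
  S[B,B] = ((-3.8333)·(-3.8333) + (4.1667)·(4.1667) + (0.1667)·(0.1667) + (-1.8333)·(-1.8333) + (4.1667)·(4.1667) + (-2.8333)·(-2.8333)) / 5 = 60.8333/5 = 12.1667
  S = [[13.8667, 7.0667],
 [7.0667, 12.1667]].

Step 3 — invert S. det(S) = 13.8667·12.1667 - (7.0667)² = 118.7733.
  S^{-1} = (1/det) · [[d, -b], [-b, a]] = [[0.1024, -0.0595],
 [-0.0595, 0.1167]].

Step 4 — quadratic form (x̄ - mu_0)^T · S^{-1} · (x̄ - mu_0):
  S^{-1} · (x̄ - mu_0) = (-0.3393, 0.43),
  (x̄ - mu_0)^T · [...] = (-1.6667)·(-0.3393) + (2.8333)·(0.43) = 1.7837.

Step 5 — scale by n: T² = 6 · 1.7837 = 10.7022.

T² ≈ 10.7022


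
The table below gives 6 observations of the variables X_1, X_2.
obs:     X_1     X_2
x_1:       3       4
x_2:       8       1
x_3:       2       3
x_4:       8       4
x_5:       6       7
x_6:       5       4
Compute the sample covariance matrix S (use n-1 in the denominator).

Step 1 — column means:
  mean(X_1) = (3 + 8 + 2 + 8 + 6 + 5) / 6 = 32/6 = 5.3333
  mean(X_2) = (4 + 1 + 3 + 4 + 7 + 4) / 6 = 23/6 = 3.8333

Step 2 — sample covariance S[i,j] = (1/(n-1)) · Σ_k (x_{k,i} - mean_i) · (x_{k,j} - mean_j), with n-1 = 5.
  S[X_1,X_1] = ((-2.3333)·(-2.3333) + (2.6667)·(2.6667) + (-3.3333)·(-3.3333) + (2.6667)·(2.6667) + (0.6667)·(0.6667) + (-0.3333)·(-0.3333)) / 5 = 31.3333/5 = 6.2667
  S[X_1,X_2] = ((-2.3333)·(0.1667) + (2.6667)·(-2.8333) + (-3.3333)·(-0.8333) + (2.6667)·(0.1667) + (0.6667)·(3.1667) + (-0.3333)·(0.1667)) / 5 = -2.6667/5 = -0.5333
  S[X_2,X_2] = ((0.1667)·(0.1667) + (-2.8333)·(-2.8333) + (-0.8333)·(-0.8333) + (0.1667)·(0.1667) + (3.1667)·(3.1667) + (0.1667)·(0.1667)) / 5 = 18.8333/5 = 3.7667

S is symmetric (S[j,i] = S[i,j]). Assembling:

S = [[6.2667, -0.5333],
 [-0.5333, 3.7667]]


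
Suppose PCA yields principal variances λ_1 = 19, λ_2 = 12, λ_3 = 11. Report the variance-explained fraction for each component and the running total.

Step 1 — total variance = trace(Sigma) = Σ λ_i = 19 + 12 + 11 = 42.

Step 2 — fraction explained by component i = λ_i / Σ λ:
  PC1: 19/42 = 0.4524
  PC2: 12/42 = 0.2857
  PC3: 11/42 = 0.2619

Step 3 — cumulative fraction after k components = (λ_1 + ... + λ_k) / Σ λ:
  k = 1: 19/42 = 0.4524
  k = 2: (19 + 12)/42 = 31/42 = 0.7381
  k = 3: (19 + 12 + 11)/42 = 42/42 = 1

Summary (fraction, with percent):

explained: PC1 0.4524 (45.24%), PC2 0.2857 (28.57%), PC3 0.2619 (26.19%);  cumulative: 0.4524, 0.7381, 1


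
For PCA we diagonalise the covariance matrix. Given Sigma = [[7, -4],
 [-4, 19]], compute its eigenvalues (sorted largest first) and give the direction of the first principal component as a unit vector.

Step 1 — characteristic polynomial of 2×2 Sigma:
  det(Sigma - λI) = λ² - trace · λ + det = 0.
  trace = 7 + 19 = 26, det = 7·19 - (-4)² = 117.
Step 2 — discriminant:
  Δ = trace² - 4·det = 676 - 468 = 208.
Step 3 — eigenvalues:
  λ = (trace ± √Δ)/2 = (26 ± 14.4222)/2,
  λ_1 = 20.2111,  λ_2 = 5.7889.

Step 4 — unit eigenvector for λ_1: solve (Sigma - λ_1 I)v = 0. First row:
  (7 - 20.2111)·v_x + (-4)·v_y = 0, i.e. (-13.2111)·v_x + (-4)·v_y = 0,
  so v ∝ (b, λ_1 - a) = (-4, 13.2111); multiply by -1 so the first entry is positive: u = (4, -13.2111).
  ||u|| = √((4)² + (-13.2111)²) = √(190.5332) ≈ 13.8034,
  v_1 = u/||u|| ≈ (0.2898, -0.9571) (||v_1|| = 1).

λ_1 = 20.2111,  λ_2 = 5.7889;  v_1 ≈ (0.2898, -0.9571)


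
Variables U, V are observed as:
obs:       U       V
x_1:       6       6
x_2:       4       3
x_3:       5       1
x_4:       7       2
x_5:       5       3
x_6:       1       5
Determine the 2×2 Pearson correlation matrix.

Step 1 — column means:
  mean(U) = (6 + 4 + 5 + 7 + 5 + 1) / 6 = 28/6 = 4.6667
  mean(V) = (6 + 3 + 1 + 2 + 3 + 5) / 6 = 20/6 = 3.3333

Step 2 — sample variances and covariances s[i,j] = (1/(n-1)) · Σ_k (x_{k,i} - mean_i) · (x_{k,j} - mean_j), with n-1 = 5:
  s[U,U] = ((1.3333)·(1.3333) + (-0.6667)·(-0.6667) + (0.3333)·(0.3333) + (2.3333)·(2.3333) + (0.3333)·(0.3333) + (-3.6667)·(-3.6667)) / 5 = 21.3333/5 = 4.2667
  s[U,V] = ((1.3333)·(2.6667) + (-0.6667)·(-0.3333) + (0.3333)·(-2.3333) + (2.3333)·(-1.3333) + (0.3333)·(-0.3333) + (-3.6667)·(1.6667)) / 5 = -6.3333/5 = -1.2667
  s[V,V] = ((2.6667)·(2.6667) + (-0.3333)·(-0.3333) + (-2.3333)·(-2.3333) + (-1.3333)·(-1.3333) + (-0.3333)·(-0.3333) + (1.6667)·(1.6667)) / 5 = 17.3333/5 = 3.4667
  Sample standard deviations s_i = √(s[i,i]):
  s(U) = √(4.2667) = 2.0656
  s(V) = √(3.4667) = 1.8619

Step 3 — r_{ij} = s_{ij} / (s_i · s_j):
  r[U,U] = 1 (diagonal).
  r[U,V] = -1.2667 / (2.0656 · 1.8619) = -1.2667 / 3.8459 = -0.3294
  r[V,V] = 1 (diagonal).

R is symmetric with unit diagonal. Assembling:

R = [[1, -0.3294],
 [-0.3294, 1]]


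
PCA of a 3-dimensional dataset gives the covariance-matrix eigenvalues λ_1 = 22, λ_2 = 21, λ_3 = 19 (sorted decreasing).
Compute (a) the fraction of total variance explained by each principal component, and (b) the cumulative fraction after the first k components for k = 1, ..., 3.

Step 1 — total variance = trace(Sigma) = Σ λ_i = 22 + 21 + 19 = 62.

Step 2 — fraction explained by component i = λ_i / Σ λ:
  PC1: 22/62 = 0.3548
  PC2: 21/62 = 0.3387
  PC3: 19/62 = 0.3065

Step 3 — cumulative fraction after k components = (λ_1 + ... + λ_k) / Σ λ:
  k = 1: 22/62 = 0.3548
  k = 2: (22 + 21)/62 = 43/62 = 0.6935
  k = 3: (22 + 21 + 19)/62 = 62/62 = 1

Summary (fraction, with percent):

explained: PC1 0.3548 (35.48%), PC2 0.3387 (33.87%), PC3 0.3065 (30.65%);  cumulative: 0.3548, 0.6935, 1


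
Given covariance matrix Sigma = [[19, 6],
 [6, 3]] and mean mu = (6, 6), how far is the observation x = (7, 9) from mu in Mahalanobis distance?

Step 1 — centre the observation: (x - mu) = (1, 3).

Step 2 — invert Sigma. det(Sigma) = 19·3 - (6)² = 21.
  Sigma^{-1} = (1/det) · [[d, -b], [-b, a]] = [[0.1429, -0.2857],
 [-0.2857, 0.9048]].

Step 3 — form the quadratic (x - mu)^T · Sigma^{-1} · (x - mu):
  Sigma^{-1} · (x - mu) = (-0.7143, 2.4286).
  (x - mu)^T · [Sigma^{-1} · (x - mu)] = (1)·(-0.7143) + (3)·(2.4286) = 6.5714.

Step 4 — take square root: d = √(6.5714) ≈ 2.5635.

d(x, mu) = √(6.5714) ≈ 2.5635


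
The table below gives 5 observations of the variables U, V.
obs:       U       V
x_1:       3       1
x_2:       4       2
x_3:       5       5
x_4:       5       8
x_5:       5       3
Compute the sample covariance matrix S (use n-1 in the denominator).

Step 1 — column means:
  mean(U) = (3 + 4 + 5 + 5 + 5) / 5 = 22/5 = 4.4
  mean(V) = (1 + 2 + 5 + 8 + 3) / 5 = 19/5 = 3.8

Step 2 — sample covariance S[i,j] = (1/(n-1)) · Σ_k (x_{k,i} - mean_i) · (x_{k,j} - mean_j), with n-1 = 4.
  S[U,U] = ((-1.4)·(-1.4) + (-0.4)·(-0.4) + (0.6)·(0.6) + (0.6)·(0.6) + (0.6)·(0.6)) / 4 = 3.2/4 = 0.8
  S[U,V] = ((-1.4)·(-2.8) + (-0.4)·(-1.8) + (0.6)·(1.2) + (0.6)·(4.2) + (0.6)·(-0.8)) / 4 = 7.4/4 = 1.85
  S[V,V] = ((-2.8)·(-2.8) + (-1.8)·(-1.8) + (1.2)·(1.2) + (4.2)·(4.2) + (-0.8)·(-0.8)) / 4 = 30.8/4 = 7.7

S is symmetric (S[j,i] = S[i,j]). Assembling:

S = [[0.8, 1.85],
 [1.85, 7.7]]


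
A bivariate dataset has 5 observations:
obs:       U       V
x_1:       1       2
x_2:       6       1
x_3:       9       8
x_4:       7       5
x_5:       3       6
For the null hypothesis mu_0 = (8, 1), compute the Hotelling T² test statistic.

Step 1 — sample mean vector:
  mean(U) = (1 + 6 + 9 + 7 + 3) / 5 = 26/5 = 5.2
  mean(V) = (2 + 1 + 8 + 5 + 6) / 5 = 22/5 = 4.4
  x̄ = (5.2, 4.4),  deviation x̄ - mu_0 = (5.2, 4.4) - (8, 1) = (-2.8, 3.4).

Step 2 — sample covariance matrix, S[i,j] = (1/(n-1)) · Σ_k (x_{k,i} - mean_i) · (x_{k,j} - mean_j), divisor n-1 = 4:
  S[U,U] = ((-4.2)·(-4.2) + (0.8)·(0.8) + (3.8)·(3.8) + (1.8)·(1.8) + (-2.2)·(-2.2)) / 4 = 40.8/4 = 10.2
  S[U,V] = ((-4.2)·(-2.4) + (0.8)·(-3.4) + (3.8)·(3.6) + (1.8)·(0.6) + (-2.2)·(1.6)) / 4 = 18.6/4 = 4.65
  S[V,V] = ((-2.4)·(-2.4) + (-3.4)·(-3.4) + (3.6)·(3.6) + (0.6)·(0.6) + (1.6)·(1.6)) / 4 = 33.2/4 = 8.3
  S = [[10.2, 4.65],
 [4.65, 8.3]].

Step 3 — invert S. det(S) = 10.2·8.3 - (4.65)² = 63.0375.
  S^{-1} = (1/det) · [[d, -b], [-b, a]] = [[0.1317, -0.0738],
 [-0.0738, 0.1618]].

Step 4 — quadratic form (x̄ - mu_0)^T · S^{-1} · (x̄ - mu_0):
  S^{-1} · (x̄ - mu_0) = (-0.6195, 0.7567),
  (x̄ - mu_0)^T · [...] = (-2.8)·(-0.6195) + (3.4)·(0.7567) = 4.3073.

Step 5 — scale by n: T² = 5 · 4.3073 = 21.5364.

T² ≈ 21.5364


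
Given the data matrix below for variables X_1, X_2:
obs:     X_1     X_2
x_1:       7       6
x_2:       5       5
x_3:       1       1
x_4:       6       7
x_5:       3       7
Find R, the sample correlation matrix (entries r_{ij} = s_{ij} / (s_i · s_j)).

Step 1 — column means:
  mean(X_1) = (7 + 5 + 1 + 6 + 3) / 5 = 22/5 = 4.4
  mean(X_2) = (6 + 5 + 1 + 7 + 7) / 5 = 26/5 = 5.2

Step 2 — sample variances and covariances s[i,j] = (1/(n-1)) · Σ_k (x_{k,i} - mean_i) · (x_{k,j} - mean_j), with n-1 = 4:
  s[X_1,X_1] = ((2.6)·(2.6) + (0.6)·(0.6) + (-3.4)·(-3.4) + (1.6)·(1.6) + (-1.4)·(-1.4)) / 4 = 23.2/4 = 5.8
  s[X_1,X_2] = ((2.6)·(0.8) + (0.6)·(-0.2) + (-3.4)·(-4.2) + (1.6)·(1.8) + (-1.4)·(1.8)) / 4 = 16.6/4 = 4.15
  s[X_2,X_2] = ((0.8)·(0.8) + (-0.2)·(-0.2) + (-4.2)·(-4.2) + (1.8)·(1.8) + (1.8)·(1.8)) / 4 = 24.8/4 = 6.2
  Sample standard deviations s_i = √(s[i,i]):
  s(X_1) = √(5.8) = 2.4083
  s(X_2) = √(6.2) = 2.49

Step 3 — r_{ij} = s_{ij} / (s_i · s_j):
  r[X_1,X_1] = 1 (diagonal).
  r[X_1,X_2] = 4.15 / (2.4083 · 2.49) = 4.15 / 5.9967 = 0.6921
  r[X_2,X_2] = 1 (diagonal).

R is symmetric with unit diagonal. Assembling:

R = [[1, 0.6921],
 [0.6921, 1]]


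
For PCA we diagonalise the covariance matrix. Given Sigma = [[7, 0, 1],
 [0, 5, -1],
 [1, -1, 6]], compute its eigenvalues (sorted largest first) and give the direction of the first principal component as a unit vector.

Step 1 — characteristic polynomial p(λ) = det(λI - Sigma) = λ³ - tr·λ² + c_1·λ - det, where tr = trace, c_1 = sum of the principal 2×2 minors, det = det(Sigma):
  tr = 7 + 5 + 6 = 18,
  c_1 = (7·5 - (0)²) + (7·6 - (1)²) + (5·6 - (-1)²) = 35 + 41 + 29 = 105,
  det = 7·(5·6 - (-1)²) - (0)·((0)·6 - (-1)·(1)) + (1)·((0)·(-1) - 5·(1)) = 7·(29) - (0)·(1) + (1)·(-5) = 198.
  So p(λ) = λ³ - 18λ² + 105λ - 198.
Step 2 — look for an integer root (rational root theorem: any rational root is an integer divisor of 198). Testing λ = 6:
  p(6) = 216 - 648 + 630 - 198 = 0  ✓
  Dividing out (λ - 6): p(λ) = (λ - 6)(λ² - 12λ + 33).
Step 3 — remaining eigenvalues from the quadratic λ² - 12λ + 33 = 0:
  Δ = 12² - 4·33 = 144 - 132 = 12,  λ = (12 ± √12)/2 = (12 ± 3.4641)/2 ≈ 7.7321 or 4.2679.
  Sorted: λ_1 = 7.7321,  λ_2 = 6,  λ_3 = 4.2679  (check: sum = 18 = tr ✓).

Step 4 — unit eigenvector for λ_1 ≈ 7.7321: v spans the null space of (Sigma - λ_1 I), whose rows are
  r_1 = (-0.7321, 0, 1),  r_2 = (0, -2.7321, -1),  r_3 = (1, -1, -1.7321).
  v is orthogonal to every row, so take v ∝ r_1 × r_2 = ((0)·(-1) - (1)·(-2.7321), (1)·(0) - (-0.7321)·(-1), (-0.7321)·(-2.7321) - (0)·(0)) ≈ (2.7321, -0.7321, 2).
  Let u = (2.7321, -0.7321, 2).
  ||u|| = √((2.7321)² + (-0.7321)² + (2)²) = √(12) ≈ 3.4641,  v_1 = u/||u|| ≈ (0.7887, -0.2113, 0.5774) (||v_1|| = 1).

λ_1 = 7.7321,  λ_2 = 6,  λ_3 = 4.2679;  v_1 ≈ (0.7887, -0.2113, 0.5774)


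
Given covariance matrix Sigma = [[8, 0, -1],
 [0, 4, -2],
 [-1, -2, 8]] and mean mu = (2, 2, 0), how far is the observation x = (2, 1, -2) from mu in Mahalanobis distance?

Step 1 — centre the observation: (x - mu) = (0, -1, -2).

Step 2 — invert Sigma (cofactor / det for 3×3, or solve directly):
  Sigma^{-1} = [[0.1273, 0.0091, 0.0182],
 [0.0091, 0.2864, 0.0727],
 [0.0182, 0.0727, 0.1455]].

Step 3 — form the quadratic (x - mu)^T · Sigma^{-1} · (x - mu):
  Sigma^{-1} · (x - mu) = (-0.0455, -0.4318, -0.3636).
  (x - mu)^T · [Sigma^{-1} · (x - mu)] = (0)·(-0.0455) + (-1)·(-0.4318) + (-2)·(-0.3636) = 1.1591.

Step 4 — take square root: d = √(1.1591) ≈ 1.0766.

d(x, mu) = √(1.1591) ≈ 1.0766


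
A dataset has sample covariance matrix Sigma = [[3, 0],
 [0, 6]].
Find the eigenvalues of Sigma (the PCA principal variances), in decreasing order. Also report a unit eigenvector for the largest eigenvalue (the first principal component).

Step 1 — characteristic polynomial of 2×2 Sigma:
  det(Sigma - λI) = λ² - trace · λ + det = 0.
  trace = 3 + 6 = 9, det = 3·6 - (0)² = 18.
Step 2 — discriminant:
  Δ = trace² - 4·det = 81 - 72 = 9.
Step 3 — eigenvalues:
  λ = (trace ± √Δ)/2 = (9 ± 3)/2,
  λ_1 = 6,  λ_2 = 3.

Step 4 — unit eigenvector for λ_1: Sigma is diagonal, so its eigenvectors are the coordinate axes. λ_1 = 6 is the diagonal entry on the second coordinate axis, hence
  v_1 = (0, 1) (||v_1|| = 1).

λ_1 = 6,  λ_2 = 3;  v_1 ≈ (0, 1)


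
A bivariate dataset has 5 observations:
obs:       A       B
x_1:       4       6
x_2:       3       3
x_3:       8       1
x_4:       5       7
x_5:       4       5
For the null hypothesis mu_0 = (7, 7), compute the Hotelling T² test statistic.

Step 1 — sample mean vector:
  mean(A) = (4 + 3 + 8 + 5 + 4) / 5 = 24/5 = 4.8
  mean(B) = (6 + 3 + 1 + 7 + 5) / 5 = 22/5 = 4.4
  x̄ = (4.8, 4.4),  deviation x̄ - mu_0 = (4.8, 4.4) - (7, 7) = (-2.2, -2.6).

Step 2 — sample covariance matrix, S[i,j] = (1/(n-1)) · Σ_k (x_{k,i} - mean_i) · (x_{k,j} - mean_j), divisor n-1 = 4:
  S[A,A] = ((-0.8)·(-0.8) + (-1.8)·(-1.8) + (3.2)·(3.2) + (0.2)·(0.2) + (-0.8)·(-0.8)) / 4 = 14.8/4 = 3.7
  S[A,B] = ((-0.8)·(1.6) + (-1.8)·(-1.4) + (3.2)·(-3.4) + (0.2)·(2.6) + (-0.8)·(0.6)) / 4 = -9.6/4 = -2.4
  S[B,B] = ((1.6)·(1.6) + (-1.4)·(-1.4) + (-3.4)·(-3.4) + (2.6)·(2.6) + (0.6)·(0.6)) / 4 = 23.2/4 = 5.8
  S = [[3.7, -2.4],
 [-2.4, 5.8]].

Step 3 — invert S. det(S) = 3.7·5.8 - (-2.4)² = 15.7.
  S^{-1} = (1/det) · [[d, -b], [-b, a]] = [[0.3694, 0.1529],
 [0.1529, 0.2357]].

Step 4 — quadratic form (x̄ - mu_0)^T · S^{-1} · (x̄ - mu_0):
  S^{-1} · (x̄ - mu_0) = (-1.2102, -0.949),
  (x̄ - mu_0)^T · [...] = (-2.2)·(-1.2102) + (-2.6)·(-0.949) = 5.1299.

Step 5 — scale by n: T² = 5 · 5.1299 = 25.6497.

T² ≈ 25.6497


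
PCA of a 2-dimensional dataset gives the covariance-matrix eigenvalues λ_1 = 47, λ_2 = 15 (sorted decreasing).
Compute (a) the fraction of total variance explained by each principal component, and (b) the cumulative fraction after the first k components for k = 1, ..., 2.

Step 1 — total variance = trace(Sigma) = Σ λ_i = 47 + 15 = 62.

Step 2 — fraction explained by component i = λ_i / Σ λ:
  PC1: 47/62 = 0.7581
  PC2: 15/62 = 0.2419

Step 3 — cumulative fraction after k components = (λ_1 + ... + λ_k) / Σ λ:
  k = 1: 47/62 = 0.7581
  k = 2: (47 + 15)/62 = 62/62 = 1

Summary (fraction, with percent):

explained: PC1 0.7581 (75.81%), PC2 0.2419 (24.19%);  cumulative: 0.7581, 1


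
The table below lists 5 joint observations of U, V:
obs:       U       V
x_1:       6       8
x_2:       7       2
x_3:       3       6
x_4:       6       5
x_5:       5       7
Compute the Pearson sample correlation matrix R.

Step 1 — column means:
  mean(U) = (6 + 7 + 3 + 6 + 5) / 5 = 27/5 = 5.4
  mean(V) = (8 + 2 + 6 + 5 + 7) / 5 = 28/5 = 5.6

Step 2 — sample variances and covariances s[i,j] = (1/(n-1)) · Σ_k (x_{k,i} - mean_i) · (x_{k,j} - mean_j), with n-1 = 4:
  s[U,U] = ((0.6)·(0.6) + (1.6)·(1.6) + (-2.4)·(-2.4) + (0.6)·(0.6) + (-0.4)·(-0.4)) / 4 = 9.2/4 = 2.3
  s[U,V] = ((0.6)·(2.4) + (1.6)·(-3.6) + (-2.4)·(0.4) + (0.6)·(-0.6) + (-0.4)·(1.4)) / 4 = -6.2/4 = -1.55
  s[V,V] = ((2.4)·(2.4) + (-3.6)·(-3.6) + (0.4)·(0.4) + (-0.6)·(-0.6) + (1.4)·(1.4)) / 4 = 21.2/4 = 5.3
  Sample standard deviations s_i = √(s[i,i]):
  s(U) = √(2.3) = 1.5166
  s(V) = √(5.3) = 2.3022

Step 3 — r_{ij} = s_{ij} / (s_i · s_j):
  r[U,U] = 1 (diagonal).
  r[U,V] = -1.55 / (1.5166 · 2.3022) = -1.55 / 3.4914 = -0.4439
  r[V,V] = 1 (diagonal).

R is symmetric with unit diagonal. Assembling:

R = [[1, -0.4439],
 [-0.4439, 1]]


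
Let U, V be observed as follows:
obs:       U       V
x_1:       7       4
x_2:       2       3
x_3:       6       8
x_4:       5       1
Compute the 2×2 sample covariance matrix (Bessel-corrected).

Step 1 — column means:
  mean(U) = (7 + 2 + 6 + 5) / 4 = 20/4 = 5
  mean(V) = (4 + 3 + 8 + 1) / 4 = 16/4 = 4

Step 2 — sample covariance S[i,j] = (1/(n-1)) · Σ_k (x_{k,i} - mean_i) · (x_{k,j} - mean_j), with n-1 = 3.
  S[U,U] = ((2)·(2) + (-3)·(-3) + (1)·(1) + (0)·(0)) / 3 = 14/3 = 4.6667
  S[U,V] = ((2)·(0) + (-3)·(-1) + (1)·(4) + (0)·(-3)) / 3 = 7/3 = 2.3333
  S[V,V] = ((0)·(0) + (-1)·(-1) + (4)·(4) + (-3)·(-3)) / 3 = 26/3 = 8.6667

S is symmetric (S[j,i] = S[i,j]). Assembling:

S = [[4.6667, 2.3333],
 [2.3333, 8.6667]]


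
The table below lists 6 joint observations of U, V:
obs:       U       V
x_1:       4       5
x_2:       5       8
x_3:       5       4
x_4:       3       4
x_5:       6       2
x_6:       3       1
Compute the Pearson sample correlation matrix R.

Step 1 — column means:
  mean(U) = (4 + 5 + 5 + 3 + 6 + 3) / 6 = 26/6 = 4.3333
  mean(V) = (5 + 8 + 4 + 4 + 2 + 1) / 6 = 24/6 = 4

Step 2 — sample variances and covariances s[i,j] = (1/(n-1)) · Σ_k (x_{k,i} - mean_i) · (x_{k,j} - mean_j), with n-1 = 5:
  s[U,U] = ((-0.3333)·(-0.3333) + (0.6667)·(0.6667) + (0.6667)·(0.6667) + (-1.3333)·(-1.3333) + (1.6667)·(1.6667) + (-1.3333)·(-1.3333)) / 5 = 7.3333/5 = 1.4667
  s[U,V] = ((-0.3333)·(1) + (0.6667)·(4) + (0.6667)·(0) + (-1.3333)·(0) + (1.6667)·(-2) + (-1.3333)·(-3)) / 5 = 3/5 = 0.6
  s[V,V] = ((1)·(1) + (4)·(4) + (0)·(0) + (0)·(0) + (-2)·(-2) + (-3)·(-3)) / 5 = 30/5 = 6
  Sample standard deviations s_i = √(s[i,i]):
  s(U) = √(1.4667) = 1.2111
  s(V) = √(6) = 2.4495

Step 3 — r_{ij} = s_{ij} / (s_i · s_j):
  r[U,U] = 1 (diagonal).
  r[U,V] = 0.6 / (1.2111 · 2.4495) = 0.6 / 2.9665 = 0.2023
  r[V,V] = 1 (diagonal).

R is symmetric with unit diagonal. Assembling:

R = [[1, 0.2023],
 [0.2023, 1]]


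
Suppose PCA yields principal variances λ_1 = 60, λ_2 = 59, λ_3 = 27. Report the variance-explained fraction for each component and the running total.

Step 1 — total variance = trace(Sigma) = Σ λ_i = 60 + 59 + 27 = 146.

Step 2 — fraction explained by component i = λ_i / Σ λ:
  PC1: 60/146 = 0.411
  PC2: 59/146 = 0.4041
  PC3: 27/146 = 0.1849

Step 3 — cumulative fraction after k components = (λ_1 + ... + λ_k) / Σ λ:
  k = 1: 60/146 = 0.411
  k = 2: (60 + 59)/146 = 119/146 = 0.8151
  k = 3: (60 + 59 + 27)/146 = 146/146 = 1

Summary (fraction, with percent):

explained: PC1 0.411 (41.1%), PC2 0.4041 (40.41%), PC3 0.1849 (18.49%);  cumulative: 0.411, 0.8151, 1


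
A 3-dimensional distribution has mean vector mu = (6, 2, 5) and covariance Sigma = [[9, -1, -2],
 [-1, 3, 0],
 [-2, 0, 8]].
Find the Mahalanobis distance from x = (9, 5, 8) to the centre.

Step 1 — centre the observation: (x - mu) = (3, 3, 3).

Step 2 — invert Sigma (cofactor / det for 3×3, or solve directly):
  Sigma^{-1} = [[0.1224, 0.0408, 0.0306],
 [0.0408, 0.3469, 0.0102],
 [0.0306, 0.0102, 0.1327]].

Step 3 — form the quadratic (x - mu)^T · Sigma^{-1} · (x - mu):
  Sigma^{-1} · (x - mu) = (0.5816, 1.1939, 0.5204).
  (x - mu)^T · [Sigma^{-1} · (x - mu)] = (3)·(0.5816) + (3)·(1.1939) + (3)·(0.5204) = 6.8878.

Step 4 — take square root: d = √(6.8878) ≈ 2.6245.

d(x, mu) = √(6.8878) ≈ 2.6245


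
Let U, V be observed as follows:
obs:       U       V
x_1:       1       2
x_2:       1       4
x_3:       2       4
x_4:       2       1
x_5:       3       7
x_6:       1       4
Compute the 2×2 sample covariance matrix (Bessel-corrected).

Step 1 — column means:
  mean(U) = (1 + 1 + 2 + 2 + 3 + 1) / 6 = 10/6 = 1.6667
  mean(V) = (2 + 4 + 4 + 1 + 7 + 4) / 6 = 22/6 = 3.6667

Step 2 — sample covariance S[i,j] = (1/(n-1)) · Σ_k (x_{k,i} - mean_i) · (x_{k,j} - mean_j), with n-1 = 5.
  S[U,U] = ((-0.6667)·(-0.6667) + (-0.6667)·(-0.6667) + (0.3333)·(0.3333) + (0.3333)·(0.3333) + (1.3333)·(1.3333) + (-0.6667)·(-0.6667)) / 5 = 3.3333/5 = 0.6667
  S[U,V] = ((-0.6667)·(-1.6667) + (-0.6667)·(0.3333) + (0.3333)·(0.3333) + (0.3333)·(-2.6667) + (1.3333)·(3.3333) + (-0.6667)·(0.3333)) / 5 = 4.3333/5 = 0.8667
  S[V,V] = ((-1.6667)·(-1.6667) + (0.3333)·(0.3333) + (0.3333)·(0.3333) + (-2.6667)·(-2.6667) + (3.3333)·(3.3333) + (0.3333)·(0.3333)) / 5 = 21.3333/5 = 4.2667

S is symmetric (S[j,i] = S[i,j]). Assembling:

S = [[0.6667, 0.8667],
 [0.8667, 4.2667]]


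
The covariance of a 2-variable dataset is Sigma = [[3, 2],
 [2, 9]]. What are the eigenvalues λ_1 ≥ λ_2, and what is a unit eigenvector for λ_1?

Step 1 — characteristic polynomial of 2×2 Sigma:
  det(Sigma - λI) = λ² - trace · λ + det = 0.
  trace = 3 + 9 = 12, det = 3·9 - (2)² = 23.
Step 2 — discriminant:
  Δ = trace² - 4·det = 144 - 92 = 52.
Step 3 — eigenvalues:
  λ = (trace ± √Δ)/2 = (12 ± 7.2111)/2,
  λ_1 = 9.6056,  λ_2 = 2.3944.

Step 4 — unit eigenvector for λ_1: solve (Sigma - λ_1 I)v = 0. First row:
  (3 - 9.6056)·v_x + (2)·v_y = 0, i.e. (-6.6056)·v_x + (2)·v_y = 0,
  so v ∝ (b, λ_1 - a) = (2, 6.6056) = u.
  ||u|| = √((2)² + (6.6056)²) = √(47.6333) ≈ 6.9017,
  v_1 = u/||u|| ≈ (0.2898, 0.9571) (||v_1|| = 1).

λ_1 = 9.6056,  λ_2 = 2.3944;  v_1 ≈ (0.2898, 0.9571)


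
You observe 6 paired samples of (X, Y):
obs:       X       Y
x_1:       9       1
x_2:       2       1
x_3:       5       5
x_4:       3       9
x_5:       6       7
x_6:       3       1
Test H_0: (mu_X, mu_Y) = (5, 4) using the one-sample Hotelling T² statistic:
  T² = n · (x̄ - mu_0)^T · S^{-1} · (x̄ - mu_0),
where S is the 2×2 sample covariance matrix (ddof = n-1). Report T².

Step 1 — sample mean vector:
  mean(X) = (9 + 2 + 5 + 3 + 6 + 3) / 6 = 28/6 = 4.6667
  mean(Y) = (1 + 1 + 5 + 9 + 7 + 1) / 6 = 24/6 = 4
  x̄ = (4.6667, 4),  deviation x̄ - mu_0 = (4.6667, 4) - (5, 4) = (-0.3333, 0).

Step 2 — sample covariance matrix, S[i,j] = (1/(n-1)) · Σ_k (x_{k,i} - mean_i) · (x_{k,j} - mean_j), divisor n-1 = 5:
  S[X,X] = ((4.3333)·(4.3333) + (-2.6667)·(-2.6667) + (0.3333)·(0.3333) + (-1.6667)·(-1.6667) + (1.3333)·(1.3333) + (-1.6667)·(-1.6667)) / 5 = 33.3333/5 = 6.6667
  S[X,Y] = ((4.3333)·(-3) + (-2.6667)·(-3) + (0.3333)·(1) + (-1.6667)·(5) + (1.3333)·(3) + (-1.6667)·(-3)) / 5 = -4/5 = -0.8
  S[Y,Y] = ((-3)·(-3) + (-3)·(-3) + (1)·(1) + (5)·(5) + (3)·(3) + (-3)·(-3)) / 5 = 62/5 = 12.4
  S = [[6.6667, -0.8],
 [-0.8, 12.4]].

Step 3 — invert S. det(S) = 6.6667·12.4 - (-0.8)² = 82.0267.
  S^{-1} = (1/det) · [[d, -b], [-b, a]] = [[0.1512, 0.0098],
 [0.0098, 0.0813]].

Step 4 — quadratic form (x̄ - mu_0)^T · S^{-1} · (x̄ - mu_0):
  S^{-1} · (x̄ - mu_0) = (-0.0504, -0.0033),
  (x̄ - mu_0)^T · [...] = (-0.3333)·(-0.0504) + (0)·(-0.0033) = 0.0168.

Step 5 — scale by n: T² = 6 · 0.0168 = 0.1008.

T² ≈ 0.1008
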